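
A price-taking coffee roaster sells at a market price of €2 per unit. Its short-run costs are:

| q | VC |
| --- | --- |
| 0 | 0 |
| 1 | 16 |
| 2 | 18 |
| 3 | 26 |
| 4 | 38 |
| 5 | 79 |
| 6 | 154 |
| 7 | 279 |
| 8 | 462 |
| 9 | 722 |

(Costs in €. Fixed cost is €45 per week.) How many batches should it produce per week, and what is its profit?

q = 0 (shut down); profit = -€45

Tabulate TR − TC: q=0: -45; q=1: -59; q=2: -59; q=3: -65; q=4: -75; q=5: -114; q=6: -187; q=7: -310; q=8: -491; q=9: -749.
Profit is highest at q = 0. Equivalently, the lowest AVC in the table is 26/3 ≈ €8.67 at q = 3, and P = €2 falls below it — price never covers variable cost, so the firm shuts down and loses only its fixed cost.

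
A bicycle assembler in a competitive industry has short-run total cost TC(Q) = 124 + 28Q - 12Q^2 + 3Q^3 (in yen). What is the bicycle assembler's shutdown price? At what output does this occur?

¥16 per unit, at Q = 2

The shutdown price is the minimum of AVC. VC = 28Q - 12Q^2 + 3Q^3, so AVC = 28 - 12Q + 3Q^2.
At the minimum of AVC, MC = AVC. MC = 28 - 24Q + 9Q^2; setting MC = AVC gives 6Q^2 - 12Q = 0, so Q = 2. min AVC = 16.
For P < ¥16 the firm produces nothing.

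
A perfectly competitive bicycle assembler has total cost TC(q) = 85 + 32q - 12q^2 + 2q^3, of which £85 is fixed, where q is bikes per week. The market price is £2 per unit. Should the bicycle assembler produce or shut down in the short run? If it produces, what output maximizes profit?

Shut down

Variable cost is VC = 32q - 12q^2 + 2q^3, so AVC = VC/q = 32 - 12q + 2q^2 and MC = dTC/dq = 32 - 24q + 6q^2.
AVC hits its minimum where MC = AVC, at q = 3, giving min AVC = 32 - 12·3 + 2·3^2 = £14.
With P < min AVC (£2 < £14), every unit sold adds to the loss.
Best response: produce nothing and absorb the £85 fixed cost.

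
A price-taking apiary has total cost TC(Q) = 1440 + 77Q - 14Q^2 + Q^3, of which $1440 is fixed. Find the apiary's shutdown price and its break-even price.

Shutdown price = min AVC. AVC = 77 - 14Q + Q^2, with vertex at Q = 7 and minimum $28.
ATC = 1440/Q + 77 - 14Q + Q^2. Setting dATC/dQ = −1440/Q^2 − 14 + 2Q = 0 gives Q = 12 (since 2·12^3 − 14·12^2 = 1440).
min ATC = 1440/12 + 77 − 14·12 + 12^2 = $173. That is the break-even price.
For $28 ≤ P < $173 the firm produces at a loss; below $28 it shuts down.

Shutdown price = $28; break-even price = $173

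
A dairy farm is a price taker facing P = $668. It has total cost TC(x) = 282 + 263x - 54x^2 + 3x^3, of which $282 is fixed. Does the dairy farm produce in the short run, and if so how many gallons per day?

Produce at x = 15

From TC, MC = TC'(x) = 263 - 108x + 9x^2 and AVC = VC/x = 263 - 54x + 3x^2.
AVC is minimized where dAVC/dx = -54 + 6x = 0, at x = 9; min AVC = 263 - 54·9 + 3·9^2 = $20.
Because $668 ≥ $20, revenue can cover variable cost; the firm operates.
Set P = MC: 668 = 263 - 108x + 9x^2 → -405 - 108x + 9x^2 = 0. The roots are x = -3 and x = 15; the profit-maximizing output is on the rising part of MC, so x* = 15.
Check: AVC at x = 15 is $128 ≤ P, so revenue covers variable cost.
Profit = P·x − TC = 668·15 − 2202 = $7818.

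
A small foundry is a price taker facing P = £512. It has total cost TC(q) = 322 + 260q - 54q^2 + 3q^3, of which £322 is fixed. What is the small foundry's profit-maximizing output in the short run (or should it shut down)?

From TC, MC = TC'(q) = 260 - 108q + 9q^2 and AVC = VC/q = 260 - 54q + 3q^2.
AVC hits its minimum where MC = AVC, at q = 9, giving min AVC = 260 - 54·9 + 3·9^2 = £17.
Because £512 ≥ £17, revenue can cover variable cost; the firm operates.
Set P = MC: 512 = 260 - 108q + 9q^2 → -252 - 108q + 9q^2 = 0. The roots are q = -2 and q = 14; the profit-maximizing output is on the rising part of MC, so q* = 14.
Check: AVC at q = 14 is £92 ≤ P, so revenue covers variable cost.
Profit = P·q − TC = 512·14 − 1610 = £5558.

Produce at q = 14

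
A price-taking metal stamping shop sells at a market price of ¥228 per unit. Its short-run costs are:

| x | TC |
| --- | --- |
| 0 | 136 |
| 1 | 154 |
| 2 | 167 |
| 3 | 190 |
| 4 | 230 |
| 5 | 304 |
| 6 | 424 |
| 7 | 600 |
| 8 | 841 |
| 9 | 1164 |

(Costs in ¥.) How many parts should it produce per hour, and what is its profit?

Compute π = P·x − TC at each output: x=0: -136; x=1: 74; x=2: 289; x=3: 494; x=4: 682; x=5: 836; x=6: 944; x=7: 996; x=8: 983; x=9: 888.
Profit is maximized at x = 7. AVC there is 464/7 = ¥66.29 ≤ P, so producing beats shutting down (which would give -¥136).

x = 7; profit = ¥996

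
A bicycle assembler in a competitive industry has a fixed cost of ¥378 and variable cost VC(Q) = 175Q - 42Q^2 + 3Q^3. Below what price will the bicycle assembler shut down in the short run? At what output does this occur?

¥28 per unit, at Q = 7

The shutdown price is the minimum of AVC. VC = 175Q - 42Q^2 + 3Q^3, so AVC = 175 - 42Q + 3Q^2.
At the minimum of AVC, MC = AVC. MC = 175 - 84Q + 9Q^2; setting MC = AVC gives 6Q^2 - 42Q = 0, so Q = 7. min AVC = 28.
The firm shuts down for any P below ¥28.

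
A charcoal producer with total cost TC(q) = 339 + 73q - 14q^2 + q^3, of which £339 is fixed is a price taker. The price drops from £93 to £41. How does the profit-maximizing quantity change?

Output falls from 10 to 8

AVC = 73 - 14q + q^2, minimized at q = 7 where min AVC = £24. MC = 73 - 28q + 3q^2.
At P = £93 ≥ min AVC, set P = MC on the rising branch: q = 10.
At P = £41 ≥ min AVC, set P = MC: q = 8. The firm stays open but cuts output.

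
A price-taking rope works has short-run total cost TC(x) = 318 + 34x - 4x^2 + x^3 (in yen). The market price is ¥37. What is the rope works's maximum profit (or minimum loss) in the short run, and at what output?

Profit = -¥300 at x = 3

AVC = 34 - 4x + x^2 has its minimum ¥30 at x = 2; price ¥37 clears that bar, so the firm operates.
MC = 34 - 8x + 3x^2. Setting P = MC and taking the root on the rising branch gives x* = 3.
TR = 37·3 = 111. TC = 318 + 93 = 411. Profit = 111 − 411 = -¥300.
That loss of ¥300 beats the ¥318 the firm would lose by shutting down; producing recovers ¥18 of fixed cost.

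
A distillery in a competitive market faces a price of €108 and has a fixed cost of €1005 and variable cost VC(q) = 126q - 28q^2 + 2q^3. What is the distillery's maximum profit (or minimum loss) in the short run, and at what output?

AVC = 126 - 28q + 2q^2 has its minimum €28 at q = 7; price €108 clears that bar, so the firm operates.
MC = 126 - 56q + 6q^2. Setting P = MC and taking the root on the rising branch gives q* = 9.
TR = 108·9 = 972. TC = 1005 + 324 = 1329. Profit = 972 − 1329 = -€357.
Shutting down would mean losing the fixed cost of €1005, so operating at a loss of €357 is better by €648.

Profit = -€357 at q = 9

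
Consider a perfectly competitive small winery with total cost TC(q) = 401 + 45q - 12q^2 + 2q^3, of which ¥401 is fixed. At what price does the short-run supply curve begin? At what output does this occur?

The shutdown price is the minimum of AVC. VC = 45q - 12q^2 + 2q^3, so AVC = 45 - 12q + 2q^2.
dAVC/dq = -12 + 4q = 0 gives q = 3. min AVC = 45 - 12·3 + 2·3^2 = 27.
So the shutdown price is ¥27.

¥27 per unit, at q = 3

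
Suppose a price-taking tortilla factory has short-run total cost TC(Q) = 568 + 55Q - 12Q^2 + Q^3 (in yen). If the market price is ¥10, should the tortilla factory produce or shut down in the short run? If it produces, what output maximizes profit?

Strip out fixed cost: VC = 55Q - 12Q^2 + Q^3. Then AVC = 55 - 12Q + Q^2 and MC = 55 - 24Q + 3Q^2.
The AVC parabola has its vertex at Q = 12/2 = 6, where AVC = 55 - 12·6 + 6^2 = ¥19.
Since P = ¥10 < min AVC = ¥19, price fails to cover variable cost at any output.
Best response: produce nothing and absorb the ¥568 fixed cost.

Shut down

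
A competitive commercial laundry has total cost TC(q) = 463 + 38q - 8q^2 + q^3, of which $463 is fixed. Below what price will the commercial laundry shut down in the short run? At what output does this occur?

Short-run supply begins at min AVC. From VC = 38q - 8q^2 + q^3, AVC = 38 - 8q + q^2.
At the minimum of AVC, MC = AVC. MC = 38 - 16q + 3q^2; setting MC = AVC gives 2q^2 - 8q = 0, so q = 4. min AVC = 22.
For P < $22 the firm produces nothing.

$22 per unit, at q = 4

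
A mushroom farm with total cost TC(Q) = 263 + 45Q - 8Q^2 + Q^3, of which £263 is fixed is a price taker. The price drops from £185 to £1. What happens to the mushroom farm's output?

Output falls from 10 to 0 (the firm shuts down)

MC = 45 - 16Q + 3Q^2; the shutdown threshold is min AVC = £29 (at Q = 4).
At P = £185 ≥ min AVC, set P = MC on the rising branch: Q = 10.
At P = £1 < min AVC = £29, price no longer covers variable cost at any output, so the firm shuts down: Q = 0.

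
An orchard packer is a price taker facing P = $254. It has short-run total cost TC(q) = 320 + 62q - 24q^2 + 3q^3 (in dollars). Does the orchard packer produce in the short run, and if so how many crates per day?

From TC, MC = TC'(q) = 62 - 48q + 9q^2 and AVC = VC/q = 62 - 24q + 3q^2.
The AVC parabola has its vertex at q = 24/6 = 4, where AVC = 62 - 24·4 + 3·4^2 = $14.
Because $254 ≥ $14, revenue can cover variable cost; the firm operates.
Solving P = MC: -192 - 48q + 9q^2 = 0 ⇒ q = -8/3 or 8. On the upward-sloping branch, q* = 8.
Check: AVC at q = 8 is $62 ≤ P, so revenue covers variable cost.
Profit = P·q − TC = 254·8 − 816 = $1216.

Produce at q = 8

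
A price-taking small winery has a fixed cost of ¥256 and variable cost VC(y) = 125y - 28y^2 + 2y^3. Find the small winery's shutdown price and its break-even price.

Shutdown price = min AVC. AVC = 125 - 28y + 2y^2, with vertex at y = 7 and minimum ¥27.
ATC = 256/y + 125 - 28y + 2y^2. Setting dATC/dy = −256/y^2 − 28 + 4y = 0 gives y = 8 (since 4·8^3 − 28·8^2 = 256).
min ATC = 256/8 + 125 − 28·8 + 2·8^2 = ¥61. That is the break-even price.
For ¥27 ≤ P < ¥61 the firm produces at a loss; below ¥27 it shuts down.

Shutdown price = ¥27; break-even price = ¥61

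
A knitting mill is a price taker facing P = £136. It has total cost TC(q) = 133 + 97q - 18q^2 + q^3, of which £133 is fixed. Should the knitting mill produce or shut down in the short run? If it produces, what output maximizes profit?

Produce at q = 13

From TC, MC = TC'(q) = 97 - 36q + 3q^2 and AVC = VC/q = 97 - 18q + q^2.
AVC is minimized where dAVC/dq = -18 + 2q = 0, at q = 9; min AVC = 97 - 18·9 + 9^2 = £16.
Because £136 ≥ £16, revenue can cover variable cost; the firm operates.
P = MC gives -39 - 36q + 3q^2 = 0, with roots -1 and 13. Take the larger (rising MC): q* = 13.
Check: AVC at q = 13 is £32 ≤ P, so revenue covers variable cost.
Profit = P·q − TC = 136·13 − 549 = £1219.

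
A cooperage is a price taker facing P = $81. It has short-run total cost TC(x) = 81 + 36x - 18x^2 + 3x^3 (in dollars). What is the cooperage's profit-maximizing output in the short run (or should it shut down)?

Strip out fixed cost: VC = 36x - 18x^2 + 3x^3. Then AVC = 36 - 18x + 3x^2 and MC = 36 - 36x + 9x^2.
AVC hits its minimum where MC = AVC, at x = 3, giving min AVC = 36 - 18·3 + 3·3^2 = $9.
P = $81 exceeds min AVC = $9, so the firm stays open.
P = MC gives -45 - 36x + 9x^2 = 0, with roots -1 and 5. Take the larger (rising MC): x* = 5.
Check: AVC at x = 5 is $21 ≤ P, so revenue covers variable cost.
Profit = P·x − TC = 81·5 − 186 = $219.

Produce at x = 5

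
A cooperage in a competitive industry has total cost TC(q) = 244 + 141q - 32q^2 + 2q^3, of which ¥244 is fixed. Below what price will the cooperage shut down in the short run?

The firm shuts down when price falls below the minimum of average variable cost. AVC = VC/q = 141 - 32q + 2q^2.
dAVC/dq = -32 + 4q = 0 gives q = 8. min AVC = 141 - 32·8 + 2·8^2 = 13.
So the shutdown price is ¥13.

¥13 per unit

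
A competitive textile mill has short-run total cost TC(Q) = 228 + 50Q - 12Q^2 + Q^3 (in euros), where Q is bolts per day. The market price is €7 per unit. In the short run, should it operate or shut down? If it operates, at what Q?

From TC, MC = TC'(Q) = 50 - 24Q + 3Q^2 and AVC = VC/Q = 50 - 12Q + Q^2.
AVC is minimized where dAVC/dQ = -12 + 2Q = 0, at Q = 6; min AVC = 50 - 12·6 + 6^2 = €14.
With P < min AVC (€7 < €14), every unit sold adds to the loss.
The firm minimizes its loss by shutting down and losing only its fixed cost of €228.

Shut down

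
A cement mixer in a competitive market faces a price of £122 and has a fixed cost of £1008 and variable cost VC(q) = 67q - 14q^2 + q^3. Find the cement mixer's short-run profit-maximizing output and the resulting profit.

AVC = 67 - 14q + q^2 has its minimum £18 at q = 7; price £122 clears that bar, so the firm operates.
MC = 67 - 28q + 3q^2. Setting P = MC and taking the root on the rising branch gives q* = 11.
TR = 122·11 = 1342. TC = 1008 + 374 = 1382. Profit = 1342 − 1382 = -£40.
Shutting down would mean losing the fixed cost of £1008, so operating at a loss of £40 is better by £968.

Profit = -£40 at q = 11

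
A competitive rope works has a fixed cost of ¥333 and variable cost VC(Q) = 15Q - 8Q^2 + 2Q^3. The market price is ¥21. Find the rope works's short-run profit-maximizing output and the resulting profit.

Profit = -¥297 at Q = 3

AVC = 15 - 8Q + 2Q^2; min AVC = ¥7 at Q = 2. Since P = ¥21 ≥ min AVC, the firm produces.
With MC = 15 - 16Q + 6Q^2, P = MC on the upward-sloping part at Q* = 3.
TR = 21·3 = 63. TC = 333 + 27 = 360. Profit = 63 − 360 = -¥297.
That loss of ¥297 beats the ¥333 the firm would lose by shutting down; producing recovers ¥36 of fixed cost.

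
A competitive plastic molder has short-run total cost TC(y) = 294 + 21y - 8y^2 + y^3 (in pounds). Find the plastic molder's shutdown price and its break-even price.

AVC = 21 - 8y + y^2; minimized at y = 4, giving min AVC = £5. That is the shutdown price.
ATC = 294/y + 21 - 8y + y^2. Setting dATC/dy = −294/y^2 − 8 + 2y = 0 gives y = 7 (since 2·7^3 − 8·7^2 = 294).
min ATC = 294/7 + 21 − 8·7 + 7^2 = £56. That is the break-even price.
Between these two prices the firm operates at a loss; above £56 it earns a profit.

Shutdown price = £5; break-even price = £56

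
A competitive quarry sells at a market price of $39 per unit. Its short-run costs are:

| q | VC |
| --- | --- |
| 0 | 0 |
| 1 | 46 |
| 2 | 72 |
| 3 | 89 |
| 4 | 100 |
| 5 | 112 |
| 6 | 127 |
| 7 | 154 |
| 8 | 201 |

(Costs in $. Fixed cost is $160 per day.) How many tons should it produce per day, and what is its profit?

q = 7; profit = -$41

Tabulate TR − TC: q=0: -160; q=1: -167; q=2: -154; q=3: -132; q=4: -104; q=5: -77; q=6: -53; q=7: -41; q=8: -49.
Profit is maximized at q = 7. AVC there is 154/7 = $22 ≤ P, so producing beats shutting down (which would give -$160).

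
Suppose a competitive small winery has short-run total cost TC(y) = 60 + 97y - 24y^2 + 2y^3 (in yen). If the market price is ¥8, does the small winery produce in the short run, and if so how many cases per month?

Variable cost is VC = 97y - 24y^2 + 2y^3, so AVC = VC/y = 97 - 24y + 2y^2 and MC = dTC/dy = 97 - 48y + 6y^2.
AVC is minimized where dAVC/dy = -24 + 4y = 0, at y = 6; min AVC = 97 - 24·6 + 2·6^2 = ¥25.
With P < min AVC (¥8 < ¥25), every unit sold adds to the loss.
Best response: produce nothing and absorb the ¥60 fixed cost.

Shut down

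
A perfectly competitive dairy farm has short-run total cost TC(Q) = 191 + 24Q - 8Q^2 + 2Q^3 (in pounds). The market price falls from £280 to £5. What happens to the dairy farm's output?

AVC = 24 - 8Q + 2Q^2, minimized at Q = 2 where min AVC = £16. MC = 24 - 16Q + 6Q^2.
With P = £280 above the shutdown price, P = MC gives Q = 8.
At P = £5 < min AVC = £16, price no longer covers variable cost at any output, so the firm shuts down: Q = 0.

Output falls from 8 to 0 (the firm shuts down)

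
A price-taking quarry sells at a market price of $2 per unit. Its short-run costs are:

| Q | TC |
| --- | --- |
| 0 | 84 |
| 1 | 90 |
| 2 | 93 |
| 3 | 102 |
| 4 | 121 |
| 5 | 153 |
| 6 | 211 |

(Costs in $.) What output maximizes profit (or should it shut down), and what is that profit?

Q = 0 (shut down); profit = -$84

Profit at each row (π = 2Q − TC): Q=0: -84; Q=1: -88; Q=2: -89; Q=3: -96; Q=4: -113; Q=5: -143; Q=6: -199.
Profit is highest at Q = 0. Equivalently, the lowest AVC in the table is 9/2 ≈ $4.50 at Q = 2, and P = $2 falls below it — price never covers variable cost, so the firm shuts down and loses only its fixed cost.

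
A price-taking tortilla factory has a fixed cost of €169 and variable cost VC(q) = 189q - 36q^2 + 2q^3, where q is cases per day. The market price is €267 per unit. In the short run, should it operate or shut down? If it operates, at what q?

Produce at q = 13

Variable cost is VC = 189q - 36q^2 + 2q^3, so AVC = VC/q = 189 - 36q + 2q^2 and MC = dTC/dq = 189 - 72q + 6q^2.
AVC hits its minimum where MC = AVC, at q = 9, giving min AVC = 189 - 36·9 + 2·9^2 = €27.
Since P = €267 ≥ min AVC = €27, price covers variable cost and the firm should produce.
Solving P = MC: -78 - 72q + 6q^2 = 0 ⇒ q = -1 or 13. On the upward-sloping branch, q* = 13.
Check: AVC at q = 13 is €59 ≤ P, so revenue covers variable cost.
Profit = P·q − TC = 267·13 − 936 = €2535.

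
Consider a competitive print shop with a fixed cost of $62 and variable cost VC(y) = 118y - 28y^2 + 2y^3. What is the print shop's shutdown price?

The firm shuts down when price falls below the minimum of average variable cost. AVC = VC/y = 118 - 28y + 2y^2.
At the minimum of AVC, MC = AVC. MC = 118 - 56y + 6y^2; setting MC = AVC gives 4y^2 - 28y = 0, so y = 7. min AVC = 20.
So the shutdown price is $20.

$20 per unit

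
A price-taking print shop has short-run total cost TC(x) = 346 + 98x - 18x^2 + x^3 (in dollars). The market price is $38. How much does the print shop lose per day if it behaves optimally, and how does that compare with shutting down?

Profit = -$146 at x = 10

AVC = 98 - 18x + x^2; min AVC = $17 at x = 9. Since P = $38 ≥ min AVC, the firm produces.
With MC = 98 - 36x + 3x^2, P = MC on the upward-sloping part at x* = 10.
TR = 38·10 = 380. TC = 346 + 180 = 526. Profit = 380 − 526 = -$146.
By producing, the firm covers all variable cost plus $200 of fixed cost; shutting down would lose the full $346.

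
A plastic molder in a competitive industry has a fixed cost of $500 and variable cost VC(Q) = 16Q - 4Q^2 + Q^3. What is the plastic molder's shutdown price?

$12 per unit

Short-run supply begins at min AVC. From VC = 16Q - 4Q^2 + Q^3, AVC = 16 - 4Q + Q^2.
dAVC/dQ = -4 + 2Q = 0 gives Q = 2. min AVC = 16 - 4·2 + 2^2 = 12.
For P < $12 the firm produces nothing.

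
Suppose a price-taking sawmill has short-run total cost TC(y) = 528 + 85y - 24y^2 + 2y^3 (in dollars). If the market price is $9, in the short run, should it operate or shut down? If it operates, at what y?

Variable cost is VC = 85y - 24y^2 + 2y^3, so AVC = VC/y = 85 - 24y + 2y^2 and MC = dTC/dy = 85 - 48y + 6y^2.
The AVC parabola has its vertex at y = 24/4 = 6, where AVC = 85 - 24·6 + 2·6^2 = $13.
P = $9 lies below min AVC = $13; no output level covers variable cost.
The firm minimizes its loss by shutting down and losing only its fixed cost of $528.

Shut down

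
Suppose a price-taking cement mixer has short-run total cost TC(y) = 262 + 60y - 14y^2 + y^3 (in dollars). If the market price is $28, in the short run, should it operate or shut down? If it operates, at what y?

Strip out fixed cost: VC = 60y - 14y^2 + y^3. Then AVC = 60 - 14y + y^2 and MC = 60 - 28y + 3y^2.
The AVC parabola has its vertex at y = 14/2 = 7, where AVC = 60 - 14·7 + 7^2 = $11.
P = $28 exceeds min AVC = $11, so the firm stays open.
Solving P = MC: 32 - 28y + 3y^2 = 0 ⇒ y = 4/3 or 8. On the upward-sloping branch, y* = 8.
Check: AVC at y = 8 is $12 ≤ P, so revenue covers variable cost.
Profit = P·y − TC = 28·8 − 358 = -$134, a loss, but smaller than the $262 fixed cost the firm would lose by shutting down.

Produce at y = 8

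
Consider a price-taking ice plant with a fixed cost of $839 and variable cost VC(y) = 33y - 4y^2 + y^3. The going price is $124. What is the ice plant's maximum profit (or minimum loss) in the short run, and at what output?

AVC = 33 - 4y + y^2 has its minimum $29 at y = 2; price $124 clears that bar, so the firm operates.
With MC = 33 - 8y + 3y^2, P = MC on the upward-sloping part at y* = 7.
TR = 124·7 = 868. TC = 839 + 378 = 1217. Profit = 868 − 1217 = -$349.
Shutting down would mean losing the fixed cost of $839, so operating at a loss of $349 is better by $490.

Profit = -$349 at y = 7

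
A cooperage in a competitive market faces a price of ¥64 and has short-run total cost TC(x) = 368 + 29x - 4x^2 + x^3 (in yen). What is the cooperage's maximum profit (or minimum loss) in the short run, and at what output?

Profit = -¥218 at x = 5

AVC = 29 - 4x + x^2; min AVC = ¥25 at x = 2. Since P = ¥64 ≥ min AVC, the firm produces.
MC = 29 - 8x + 3x^2. Setting P = MC and taking the root on the rising branch gives x* = 5.
TR = 64·5 = 320. TC = 368 + 170 = 538. Profit = 320 − 538 = -¥218.
That loss of ¥218 beats the ¥368 the firm would lose by shutting down; producing recovers ¥150 of fixed cost.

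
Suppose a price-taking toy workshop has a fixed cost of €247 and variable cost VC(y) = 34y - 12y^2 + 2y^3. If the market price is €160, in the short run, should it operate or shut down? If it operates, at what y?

Produce at y = 7

Variable cost is VC = 34y - 12y^2 + 2y^3, so AVC = VC/y = 34 - 12y + 2y^2 and MC = dTC/dy = 34 - 24y + 6y^2.
AVC is minimized where dAVC/dy = -12 + 4y = 0, at y = 3; min AVC = 34 - 12·3 + 2·3^2 = €16.
Because €160 ≥ €16, revenue can cover variable cost; the firm operates.
Solving P = MC: -126 - 24y + 6y^2 = 0 ⇒ y = -3 or 7. On the upward-sloping branch, y* = 7.
Check: AVC at y = 7 is €48 ≤ P, so revenue covers variable cost.
Profit = P·y − TC = 160·7 − 583 = €537.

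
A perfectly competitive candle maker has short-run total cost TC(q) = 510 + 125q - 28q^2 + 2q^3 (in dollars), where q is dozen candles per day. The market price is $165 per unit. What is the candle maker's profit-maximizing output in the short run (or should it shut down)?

Strip out fixed cost: VC = 125q - 28q^2 + 2q^3. Then AVC = 125 - 28q + 2q^2 and MC = 125 - 56q + 6q^2.
The AVC parabola has its vertex at q = 28/4 = 7, where AVC = 125 - 28·7 + 2·7^2 = $27.
P = $165 exceeds min AVC = $27, so the firm stays open.
Set P = MC: 165 = 125 - 56q + 6q^2 → -40 - 56q + 6q^2 = 0. The roots are q = -2/3 and q = 10; the profit-maximizing output is on the rising part of MC, so q* = 10.
Check: AVC at q = 10 is $45 ≤ P, so revenue covers variable cost.
Profit = P·q − TC = 165·10 − 960 = $690.

Produce at q = 10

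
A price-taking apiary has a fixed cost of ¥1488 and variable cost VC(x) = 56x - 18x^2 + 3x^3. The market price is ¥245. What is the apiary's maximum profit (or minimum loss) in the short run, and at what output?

AVC = 56 - 18x + 3x^2; min AVC = ¥29 at x = 3. Since P = ¥245 ≥ min AVC, the firm produces.
With MC = 56 - 36x + 9x^2, P = MC on the upward-sloping part at x* = 7.
TR = 245·7 = 1715. TC = 1488 + 539 = 2027. Profit = 1715 − 2027 = -¥312.
That loss of ¥312 beats the ¥1488 the firm would lose by shutting down; producing recovers ¥1176 of fixed cost.

Profit = -¥312 at x = 7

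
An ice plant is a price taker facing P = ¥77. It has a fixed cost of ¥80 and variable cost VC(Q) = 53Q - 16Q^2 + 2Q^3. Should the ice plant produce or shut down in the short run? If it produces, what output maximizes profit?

Produce at Q = 6

Variable cost is VC = 53Q - 16Q^2 + 2Q^3, so AVC = VC/Q = 53 - 16Q + 2Q^2 and MC = dTC/dQ = 53 - 32Q + 6Q^2.
AVC is minimized where dAVC/dQ = -16 + 4Q = 0, at Q = 4; min AVC = 53 - 16·4 + 2·4^2 = ¥21.
Because ¥77 ≥ ¥21, revenue can cover variable cost; the firm operates.
Solving P = MC: -24 - 32Q + 6Q^2 = 0 ⇒ Q = -2/3 or 6. On the upward-sloping branch, Q* = 6.
Check: AVC at Q = 6 is ¥29 ≤ P, so revenue covers variable cost.
Profit = P·Q − TC = 77·6 − 254 = ¥208.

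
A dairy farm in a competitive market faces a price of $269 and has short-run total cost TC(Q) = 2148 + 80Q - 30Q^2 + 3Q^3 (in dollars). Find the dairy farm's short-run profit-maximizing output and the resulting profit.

Profit = -$204 at Q = 9

AVC = 80 - 30Q + 3Q^2 has its minimum $5 at Q = 5; price $269 clears that bar, so the firm operates.
MC = 80 - 60Q + 9Q^2. Setting P = MC and taking the root on the rising branch gives Q* = 9.
TR = 269·9 = 2421. TC = 2148 + 477 = 2625. Profit = 2421 − 2625 = -$204.
Shutting down would mean losing the fixed cost of $2148, so operating at a loss of $204 is better by $1944.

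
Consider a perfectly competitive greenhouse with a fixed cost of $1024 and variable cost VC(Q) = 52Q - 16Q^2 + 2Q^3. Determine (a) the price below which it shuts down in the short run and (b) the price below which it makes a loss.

AVC = 52 - 16Q + 2Q^2; minimized at Q = 4, giving min AVC = $20. That is the shutdown price.
ATC = 1024/Q + 52 - 16Q + 2Q^2. Setting dATC/dQ = −1024/Q^2 − 16 + 4Q = 0 gives Q = 8 (since 4·8^3 − 16·8^2 = 1024).
min ATC = 1024/8 + 52 − 16·8 + 2·8^2 = $180. That is the break-even price.
For $20 ≤ P < $180 the firm produces at a loss; below $20 it shuts down.

Shutdown price = $20; break-even price = $180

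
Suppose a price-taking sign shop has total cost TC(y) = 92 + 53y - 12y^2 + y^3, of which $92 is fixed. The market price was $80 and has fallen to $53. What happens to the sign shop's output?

Output falls from 9 to 8

AVC = 53 - 12y + y^2, minimized at y = 6 where min AVC = $17. MC = 53 - 24y + 3y^2.
With P = $80 above the shutdown price, P = MC gives y = 9.
At P = $53 ≥ min AVC, set P = MC: y = 8. The firm stays open but cuts output.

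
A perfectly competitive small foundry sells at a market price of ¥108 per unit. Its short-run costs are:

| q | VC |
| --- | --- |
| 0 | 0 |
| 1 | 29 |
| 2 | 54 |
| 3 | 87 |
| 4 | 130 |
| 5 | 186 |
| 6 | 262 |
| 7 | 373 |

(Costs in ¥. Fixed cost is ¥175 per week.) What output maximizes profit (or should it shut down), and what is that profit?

Tabulate TR − TC: q=0: -175; q=1: -96; q=2: -13; q=3: 62; q=4: 127; q=5: 179; q=6: 211; q=7: 208.
Profit is maximized at q = 6. AVC there is 262/6 = ¥43.67 ≤ P, so producing beats shutting down (which would give -¥175).

q = 6; profit = ¥211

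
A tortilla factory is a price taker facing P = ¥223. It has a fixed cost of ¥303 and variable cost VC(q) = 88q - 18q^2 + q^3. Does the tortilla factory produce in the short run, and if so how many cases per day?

Produce at q = 15

Variable cost is VC = 88q - 18q^2 + q^3, so AVC = VC/q = 88 - 18q + q^2 and MC = dTC/dq = 88 - 36q + 3q^2.
AVC hits its minimum where MC = AVC, at q = 9, giving min AVC = 88 - 18·9 + 9^2 = ¥7.
Because ¥223 ≥ ¥7, revenue can cover variable cost; the firm operates.
P = MC gives -135 - 36q + 3q^2 = 0, with roots -3 and 15. Take the larger (rising MC): q* = 15.
Check: AVC at q = 15 is ¥43 ≤ P, so revenue covers variable cost.
Profit = P·q − TC = 223·15 − 948 = ¥2397.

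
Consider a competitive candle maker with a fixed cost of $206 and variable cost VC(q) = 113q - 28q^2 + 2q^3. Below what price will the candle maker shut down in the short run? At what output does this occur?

The firm shuts down when price falls below the minimum of average variable cost. AVC = VC/q = 113 - 28q + 2q^2.
At the minimum of AVC, MC = AVC. MC = 113 - 56q + 6q^2; setting MC = AVC gives 4q^2 - 28q = 0, so q = 7. min AVC = 15.
So the shutdown price is $15.

$15 per unit, at q = 7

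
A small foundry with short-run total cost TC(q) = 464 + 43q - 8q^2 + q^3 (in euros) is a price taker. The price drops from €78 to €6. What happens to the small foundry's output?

Output falls from 7 to 0 (the firm shuts down)

AVC = 43 - 8q + q^2, minimized at q = 4 where min AVC = €27. MC = 43 - 16q + 3q^2.
With P = €78 above the shutdown price, P = MC gives q = 7.
At P = €6 < min AVC = €27, price no longer covers variable cost at any output, so the firm shuts down: q = 0.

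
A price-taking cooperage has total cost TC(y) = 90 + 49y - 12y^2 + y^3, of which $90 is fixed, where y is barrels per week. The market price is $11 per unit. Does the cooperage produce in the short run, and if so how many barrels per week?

Strip out fixed cost: VC = 49y - 12y^2 + y^3. Then AVC = 49 - 12y + y^2 and MC = 49 - 24y + 3y^2.
AVC hits its minimum where MC = AVC, at y = 6, giving min AVC = 49 - 12·6 + 6^2 = $13.
P = $11 lies below min AVC = $13; no output level covers variable cost.
Shutting down limits the loss to fixed cost, $90.

Shut down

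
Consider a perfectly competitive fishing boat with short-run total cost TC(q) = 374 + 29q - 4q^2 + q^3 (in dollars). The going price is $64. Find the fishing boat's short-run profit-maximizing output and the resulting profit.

Profit = -$224 at q = 5

AVC = 29 - 4q + q^2 has its minimum $25 at q = 2; price $64 clears that bar, so the firm operates.
With MC = 29 - 8q + 3q^2, P = MC on the upward-sloping part at q* = 5.
TR = 64·5 = 320. TC = 374 + 170 = 544. Profit = 320 − 544 = -$224.
By producing, the firm covers all variable cost plus $150 of fixed cost; shutting down would lose the full $374.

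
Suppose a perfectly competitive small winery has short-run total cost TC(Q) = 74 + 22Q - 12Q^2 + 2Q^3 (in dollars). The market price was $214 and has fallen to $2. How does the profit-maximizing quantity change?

MC = 22 - 24Q + 6Q^2; the shutdown threshold is min AVC = $4 (at Q = 3).
With P = $214 above the shutdown price, P = MC gives Q = 8.
At P = $2 < min AVC = $4, price no longer covers variable cost at any output, so the firm shuts down: Q = 0.

Output falls from 8 to 0 (the firm shuts down)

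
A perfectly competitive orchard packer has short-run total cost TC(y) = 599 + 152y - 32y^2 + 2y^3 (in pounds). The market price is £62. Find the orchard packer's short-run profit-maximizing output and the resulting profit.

Profit = -£275 at y = 9

AVC = 152 - 32y + 2y^2 has its minimum £24 at y = 8; price £62 clears that bar, so the firm operates.
With MC = 152 - 64y + 6y^2, P = MC on the upward-sloping part at y* = 9.
TR = 62·9 = 558. TC = 599 + 234 = 833. Profit = 558 − 833 = -£275.
By producing, the firm covers all variable cost plus £324 of fixed cost; shutting down would lose the full £599.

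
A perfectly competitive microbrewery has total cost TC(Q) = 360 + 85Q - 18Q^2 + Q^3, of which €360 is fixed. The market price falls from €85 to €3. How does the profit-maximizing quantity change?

Output falls from 12 to 0 (the firm shuts down)

MC = 85 - 36Q + 3Q^2; the shutdown threshold is min AVC = €4 (at Q = 9).
With P = €85 above the shutdown price, P = MC gives Q = 12.
At P = €3 < min AVC = €4, price no longer covers variable cost at any output, so the firm shuts down: Q = 0.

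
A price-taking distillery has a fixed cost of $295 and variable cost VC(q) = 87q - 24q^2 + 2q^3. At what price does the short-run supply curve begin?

The shutdown price is the minimum of AVC. VC = 87q - 24q^2 + 2q^3, so AVC = 87 - 24q + 2q^2.
At the minimum of AVC, MC = AVC. MC = 87 - 48q + 6q^2; setting MC = AVC gives 4q^2 - 24q = 0, so q = 6. min AVC = 15.
So the shutdown price is $15.

$15 per unit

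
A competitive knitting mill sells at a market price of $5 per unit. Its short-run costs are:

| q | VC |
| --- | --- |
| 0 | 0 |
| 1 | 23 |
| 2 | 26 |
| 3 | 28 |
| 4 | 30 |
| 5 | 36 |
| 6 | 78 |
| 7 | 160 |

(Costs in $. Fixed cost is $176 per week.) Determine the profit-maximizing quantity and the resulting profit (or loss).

q = 0 (shut down); profit = -$176

Tabulate TR − TC: q=0: -176; q=1: -194; q=2: -192; q=3: -189; q=4: -186; q=5: -187; q=6: -224; q=7: -301.
Profit is highest at q = 0. Equivalently, the lowest AVC in the table is 36/5 ≈ $7.20 at q = 5, and P = $5 falls below it — price never covers variable cost, so the firm shuts down and loses only its fixed cost.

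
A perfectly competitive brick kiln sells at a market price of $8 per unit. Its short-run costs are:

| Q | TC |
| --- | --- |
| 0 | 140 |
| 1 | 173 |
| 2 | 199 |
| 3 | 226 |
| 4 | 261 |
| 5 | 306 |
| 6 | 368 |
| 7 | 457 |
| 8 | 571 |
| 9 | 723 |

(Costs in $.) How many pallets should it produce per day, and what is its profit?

Tabulate TR − TC: Q=0: -140; Q=1: -165; Q=2: -183; Q=3: -202; Q=4: -229; Q=5: -266; Q=6: -320; Q=7: -401; Q=8: -507; Q=9: -651.
Profit is highest at Q = 0. Equivalently, the lowest AVC in the table is 86/3 ≈ $28.67 at Q = 3, and P = $8 falls below it — price never covers variable cost, so the firm shuts down and loses only its fixed cost.

Q = 0 (shut down); profit = -$140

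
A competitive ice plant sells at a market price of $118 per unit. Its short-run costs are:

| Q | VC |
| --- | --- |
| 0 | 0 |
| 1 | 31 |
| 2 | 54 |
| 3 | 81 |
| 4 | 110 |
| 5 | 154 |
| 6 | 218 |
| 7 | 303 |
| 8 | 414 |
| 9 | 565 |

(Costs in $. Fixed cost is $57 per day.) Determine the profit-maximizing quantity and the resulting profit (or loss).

Q = 8; profit = $473

Tabulate TR − TC: Q=0: -57; Q=1: 30; Q=2: 125; Q=3: 216; Q=4: 305; Q=5: 379; Q=6: 433; Q=7: 466; Q=8: 473; Q=9: 440.
Profit is maximized at Q = 8. AVC there is 414/8 = $51.75 ≤ P, so producing beats shutting down (which would give -$57).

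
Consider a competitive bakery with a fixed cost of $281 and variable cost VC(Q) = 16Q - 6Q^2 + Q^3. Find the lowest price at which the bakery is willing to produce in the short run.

$7 per unit

Short-run supply begins at min AVC. From VC = 16Q - 6Q^2 + Q^3, AVC = 16 - 6Q + Q^2.
dAVC/dQ = -6 + 2Q = 0 gives Q = 3. min AVC = 16 - 6·3 + 3^2 = 7.
The firm shuts down for any P below $7.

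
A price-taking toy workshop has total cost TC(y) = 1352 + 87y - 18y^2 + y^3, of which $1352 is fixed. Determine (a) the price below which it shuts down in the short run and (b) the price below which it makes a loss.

Shutdown price = min AVC. AVC = 87 - 18y + y^2, with vertex at y = 9 and minimum $6.
ATC = 1352/y + 87 - 18y + y^2. Setting dATC/dy = −1352/y^2 − 18 + 2y = 0 gives y = 13 (since 2·13^3 − 18·13^2 = 1352).
min ATC = 1352/13 + 87 − 18·13 + 13^2 = $126. That is the break-even price.
For $6 ≤ P < $126 the firm produces at a loss; below $6 it shuts down.

Shutdown price = $6; break-even price = $126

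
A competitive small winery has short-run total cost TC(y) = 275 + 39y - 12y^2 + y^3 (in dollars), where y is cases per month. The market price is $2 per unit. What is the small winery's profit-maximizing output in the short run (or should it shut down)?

Shut down

Variable cost is VC = 39y - 12y^2 + y^3, so AVC = VC/y = 39 - 12y + y^2 and MC = dTC/dy = 39 - 24y + 3y^2.
The AVC parabola has its vertex at y = 12/2 = 6, where AVC = 39 - 12·6 + 6^2 = $3.
P = $2 lies below min AVC = $3; no output level covers variable cost.
The firm minimizes its loss by shutting down and losing only its fixed cost of $275.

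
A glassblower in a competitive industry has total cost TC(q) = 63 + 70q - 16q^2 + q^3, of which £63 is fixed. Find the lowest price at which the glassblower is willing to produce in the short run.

£6 per unit

The shutdown price is the minimum of AVC. VC = 70q - 16q^2 + q^3, so AVC = 70 - 16q + q^2.
At the minimum of AVC, MC = AVC. MC = 70 - 32q + 3q^2; setting MC = AVC gives 2q^2 - 16q = 0, so q = 8. min AVC = 6.
For P < £6 the firm produces nothing.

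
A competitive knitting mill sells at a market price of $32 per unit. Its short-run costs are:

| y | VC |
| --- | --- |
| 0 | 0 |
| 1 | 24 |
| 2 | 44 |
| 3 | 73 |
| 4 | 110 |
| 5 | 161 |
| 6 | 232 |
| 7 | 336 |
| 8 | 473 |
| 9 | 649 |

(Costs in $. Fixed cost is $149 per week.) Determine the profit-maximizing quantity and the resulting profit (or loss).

Profit at each row (π = 32y − TC): y=0: -149; y=1: -141; y=2: -129; y=3: -126; y=4: -131; y=5: -150; y=6: -189; y=7: -261; y=8: -366; y=9: -510.
Profit is maximized at y = 3. AVC there is 73/3 = $24.33 ≤ P, so producing beats shutting down (which would give -$149).

y = 3; profit = -$126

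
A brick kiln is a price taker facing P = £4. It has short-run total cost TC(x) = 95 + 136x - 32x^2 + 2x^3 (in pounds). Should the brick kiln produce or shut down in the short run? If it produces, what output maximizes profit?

Strip out fixed cost: VC = 136x - 32x^2 + 2x^3. Then AVC = 136 - 32x + 2x^2 and MC = 136 - 64x + 6x^2.
The AVC parabola has its vertex at x = 32/4 = 8, where AVC = 136 - 32·8 + 2·8^2 = £8.
Since P = £4 < min AVC = £8, price fails to cover variable cost at any output.
Best response: produce nothing and absorb the £95 fixed cost.

Shut down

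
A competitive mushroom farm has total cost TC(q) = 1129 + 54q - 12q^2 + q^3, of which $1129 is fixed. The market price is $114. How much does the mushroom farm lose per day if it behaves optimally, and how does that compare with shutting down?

AVC = 54 - 12q + q^2; min AVC = $18 at q = 6. Since P = $114 ≥ min AVC, the firm produces.
MC = 54 - 24q + 3q^2. Setting P = MC and taking the root on the rising branch gives q* = 10.
TR = 114·10 = 1140. TC = 1129 + 340 = 1469. Profit = 1140 − 1469 = -$329.
That loss of $329 beats the $1129 the firm would lose by shutting down; producing recovers $800 of fixed cost.

Profit = -$329 at q = 10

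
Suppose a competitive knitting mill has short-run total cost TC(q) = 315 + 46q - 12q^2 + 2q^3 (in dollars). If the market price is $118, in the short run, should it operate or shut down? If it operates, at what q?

Strip out fixed cost: VC = 46q - 12q^2 + 2q^3. Then AVC = 46 - 12q + 2q^2 and MC = 46 - 24q + 6q^2.
AVC hits its minimum where MC = AVC, at q = 3, giving min AVC = 46 - 12·3 + 2·3^2 = $28.
Because $118 ≥ $28, revenue can cover variable cost; the firm operates.
Set P = MC: 118 = 46 - 24q + 6q^2 → -72 - 24q + 6q^2 = 0. The roots are q = -2 and q = 6; the profit-maximizing output is on the rising part of MC, so q* = 6.
Check: AVC at q = 6 is $46 ≤ P, so revenue covers variable cost.
Profit = P·q − TC = 118·6 − 591 = $117.

Produce at q = 6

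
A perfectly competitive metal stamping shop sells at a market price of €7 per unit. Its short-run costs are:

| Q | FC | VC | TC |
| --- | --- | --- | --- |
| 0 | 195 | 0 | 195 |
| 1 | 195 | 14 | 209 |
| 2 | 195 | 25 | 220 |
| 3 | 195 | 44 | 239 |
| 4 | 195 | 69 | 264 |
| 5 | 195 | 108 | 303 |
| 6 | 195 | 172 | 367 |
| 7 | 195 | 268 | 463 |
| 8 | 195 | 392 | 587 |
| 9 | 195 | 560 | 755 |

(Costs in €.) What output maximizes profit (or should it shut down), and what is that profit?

Profit at each row (π = 7Q − TC): Q=0: -195; Q=1: -202; Q=2: -206; Q=3: -218; Q=4: -236; Q=5: -268; Q=6: -325; Q=7: -414; Q=8: -531; Q=9: -692.
Profit is highest at Q = 0. Equivalently, the lowest AVC in the table is 25/2 ≈ €12.50 at Q = 2, and P = €7 falls below it — price never covers variable cost, so the firm shuts down and loses only its fixed cost.

Q = 0 (shut down); profit = -€195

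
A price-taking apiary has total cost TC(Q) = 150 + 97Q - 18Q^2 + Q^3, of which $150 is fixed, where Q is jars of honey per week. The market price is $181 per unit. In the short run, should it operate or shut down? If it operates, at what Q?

Strip out fixed cost: VC = 97Q - 18Q^2 + Q^3. Then AVC = 97 - 18Q + Q^2 and MC = 97 - 36Q + 3Q^2.
The AVC parabola has its vertex at Q = 18/2 = 9, where AVC = 97 - 18·9 + 9^2 = $16.
Since P = $181 ≥ min AVC = $16, price covers variable cost and the firm should produce.
P = MC gives -84 - 36Q + 3Q^2 = 0, with roots -2 and 14. Take the larger (rising MC): Q* = 14.
Check: AVC at Q = 14 is $41 ≤ P, so revenue covers variable cost.
Profit = P·Q − TC = 181·14 − 724 = $1810.

Produce at Q = 14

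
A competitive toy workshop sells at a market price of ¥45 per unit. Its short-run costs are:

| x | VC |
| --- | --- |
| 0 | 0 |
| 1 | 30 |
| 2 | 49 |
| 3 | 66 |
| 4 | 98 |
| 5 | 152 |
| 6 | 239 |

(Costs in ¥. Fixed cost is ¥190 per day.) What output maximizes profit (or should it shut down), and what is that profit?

Compute π = P·x − TC at each output: x=0: -190; x=1: -175; x=2: -149; x=3: -121; x=4: -108; x=5: -117; x=6: -159.
Profit is maximized at x = 4. AVC there is 98/4 = ¥24.50 ≤ P, so producing beats shutting down (which would give -¥190).

x = 4; profit = -¥108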